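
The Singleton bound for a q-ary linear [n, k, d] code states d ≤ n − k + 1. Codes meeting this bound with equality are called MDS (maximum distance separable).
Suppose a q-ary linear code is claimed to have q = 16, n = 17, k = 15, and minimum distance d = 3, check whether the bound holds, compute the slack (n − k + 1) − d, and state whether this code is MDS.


Singleton RHS = n − k + 1 = 3, slack = 0, bound satisfied, MDS.

Singleton bound: d ≤ n − k + 1.
Here n = 17, k = 15, so n − k + 1 = 3.
Given d = 3, check d ≤ 3: YES.
Slack = (n − k + 1) − d = 0.
The code is MDS (slack = 0).
Description: the claimed parameters are [17, 15, 3]_16; such a code would be MDS (meets Singleton bound).


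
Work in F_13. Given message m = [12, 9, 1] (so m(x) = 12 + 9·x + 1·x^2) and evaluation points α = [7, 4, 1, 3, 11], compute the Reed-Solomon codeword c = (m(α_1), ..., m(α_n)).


c = [7, 12, 9, 9, 11]

Message polynomial: m(x) = 12 + 9·x + 1·x^2 (mod 13).
For each evaluation point α_i, compute m(α_i) mod 13:
  α_1 = 7: Horner steps 1 → 3 → 7, so m(7) = 7.
  α_2 = 4: Horner steps 1 → 0 → 12, so m(4) = 12.
  α_3 = 1: Horner steps 1 → 10 → 9, so m(1) = 9.
  α_4 = 3: Horner steps 1 → 12 → 9, so m(3) = 9.
  α_5 = 11: Horner steps 1 → 7 → 11, so m(11) = 11.
Codeword c = [7, 12, 9, 9, 11] ∈ F_13^5.


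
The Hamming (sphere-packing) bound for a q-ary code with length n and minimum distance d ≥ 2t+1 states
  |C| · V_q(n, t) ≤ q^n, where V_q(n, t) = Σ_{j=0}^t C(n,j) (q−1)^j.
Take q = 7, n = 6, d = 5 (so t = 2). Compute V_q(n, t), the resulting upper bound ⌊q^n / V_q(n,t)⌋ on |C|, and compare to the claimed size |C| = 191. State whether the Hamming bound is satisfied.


V_q(n, t) = 577, q^n = 117649, Hamming bound = 203, |C| = 191 ≤ bound (satisfied).

Step 1: Compute V_q(n, t) = Σ_{j=0}^2 C(n, j) (q−1)^j.
  j = 0: C(6,0)·(6)^0 = 1·1 = 1.
  j = 1: C(6,1)·(6)^1 = 6·6 = 36.
  j = 2: C(6,2)·(6)^2 = 15·36 = 540.
  V_q(n, t) = 1 + 36 + 540 = 577.
Step 2: q^n = 7^6 = 117649.
Step 3: Hamming bound ⌊q^n / V_q(n,t)⌋ = ⌊117649/577⌋ = 203.
Step 4: Compare |C| = 191 to 203: satisfied.
The claimed |C| lies below the Hamming bound.


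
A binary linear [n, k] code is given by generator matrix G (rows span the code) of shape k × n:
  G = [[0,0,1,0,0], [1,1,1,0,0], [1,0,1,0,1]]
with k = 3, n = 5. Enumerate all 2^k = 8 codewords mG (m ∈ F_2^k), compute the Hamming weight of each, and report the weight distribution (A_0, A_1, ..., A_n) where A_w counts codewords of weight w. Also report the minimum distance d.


Weight distribution: A_0 = 1, A_1 = 1, A_2 = 3, A_3 = 3. Minimum distance d = 1.

Enumerate all 2^3 = 8 messages m ∈ F_2^3.
For each, compute codeword c = mG in F_2^5, then tally its weight.
  m = 000 → c = 00000, weight = 0.
  m = 100 → c = 00100, weight = 1.
  m = 010 → c = 11100, weight = 3.
  m = 110 → c = 11000, weight = 2.
  m = 001 → c = 10101, weight = 3.
  m = 101 → c = 10001, weight = 2.
  m = 011 → c = 01001, weight = 2.
  m = 111 → c = 01101, weight = 3.
Tally weights:
  weight 0: 1 codewords.
  weight 1: 1 codewords.
  weight 2: 3 codewords.
  weight 3: 3 codewords.
Minimum distance d = smallest w > 0 with A_w > 0 = 1.
Sanity: Σ A_w = 8 = 2^3 = 8 ✓.


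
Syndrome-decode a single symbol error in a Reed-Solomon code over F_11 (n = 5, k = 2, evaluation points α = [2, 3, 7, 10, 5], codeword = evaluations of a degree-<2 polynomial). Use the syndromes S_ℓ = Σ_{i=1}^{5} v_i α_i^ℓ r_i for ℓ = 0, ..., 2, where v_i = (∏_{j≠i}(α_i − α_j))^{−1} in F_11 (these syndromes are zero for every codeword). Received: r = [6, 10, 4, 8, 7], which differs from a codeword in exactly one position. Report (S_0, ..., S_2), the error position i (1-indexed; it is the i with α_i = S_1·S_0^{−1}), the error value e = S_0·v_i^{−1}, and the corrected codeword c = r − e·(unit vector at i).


S = (9, 2, 9), error at position 4, error magnitude e = 3, c = [6, 10, 4, 5, 7].

Step 1: column multipliers v_i = (∏_{j≠i}(α_i − α_j))^{−1} mod 11.
  i = 1 (α = 2): (2−3)(2−7)(2−10)(2−5) = (−1)·(−5)·(−8)·(−3) = 120 ≡ 10, so v_1 = 10^{−1} = 10 (mod 11).
  i = 2 (α = 3): (3−2)(3−7)(3−10)(3−5) = 1·(−4)·(−7)·(−2) = −56 ≡ 10, so v_2 = 10^{−1} = 10 (mod 11).
  i = 3 (α = 7): (7−2)(7−3)(7−10)(7−5) = 5·4·(−3)·2 = −120 ≡ 1, so v_3 = 1^{−1} = 1 (mod 11).
  i = 4 (α = 10): (10−2)(10−3)(10−7)(10−5) = 8·7·3·5 = 840 ≡ 4, so v_4 = 4^{−1} = 3 (mod 11).
  i = 5 (α = 5): (5−2)(5−3)(5−7)(5−10) = 3·2·(−2)·(−5) = 60 ≡ 5, so v_5 = 5^{−1} = 9 (mod 11).
  v = [10, 10, 1, 3, 9].
Step 2: syndromes of r = [6, 10, 4, 8, 7] (all sums mod 11).
  S_0 = Σ v_i r_i = 10·6 + 10·10 + 1·4 + 3·8 + 9·7 = 251 ≡ 9.
  S_1 = Σ v_i α_i r_i = 10·2·6 + 10·3·10 + 1·7·4 + 3·10·8 + 9·5·7 = 1003 ≡ 2.
  α_i^2 mod 11 = [4, 9, 5, 1, 3].
  S_2 = Σ v_i α_i^2 r_i = 10·4·6 + 10·9·10 + 1·5·4 + 3·1·8 + 9·3·7 = 1373 ≡ 9.
  S = (9, 2, 9) ≠ 0, so r is not a codeword (an error is present).
Step 3: locate the error. For a single error e at position i, S_ℓ = v_i·e·α_i^ℓ, so α_err = S_1/S_0.
  S_0^{−1} = 9^{−1} = 5 (mod 11), so α_err = 2·5 = 10 ≡ 10 = α_4. Error position i = 4.
  Consistency check: S_2/S_1 = 9·6 = 54 ≡ 10 = α_err ✓ (single-error assumption holds).
Step 4: error magnitude e = S_0/v_4 = S_0·∏_{j≠4}(α_4 − α_j) = 9·4 = 36 ≡ 3 (mod 11).
Step 5: correct position 4: c_4 = r_4 − e = 8 − 3 ≡ 5 (mod 11). Hence c = [6, 10, 4, 5, 7].
  Check: interpolating c through the α_i gives m(x) = 9 + 4·x (degree < 2) with m(α_i) = c_i for every i, so c is indeed a codeword.


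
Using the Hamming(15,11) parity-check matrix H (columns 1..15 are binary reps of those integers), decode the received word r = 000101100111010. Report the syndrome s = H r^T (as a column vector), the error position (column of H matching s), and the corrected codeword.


s = (0, 1, 1, 0)^T, error position = 6, corrected codeword c = 000100100111010

Compute s = H r^T mod 2 one row at a time:
  s_1 = 0 + 0 + 1 + 1 + 1 + 0 + 1 + 0 = 4 ≡ 0 (mod 2).
  s_2 = 1 + 0 + 1 + 1 + 1 + 0 + 1 + 0 = 5 ≡ 1 (mod 2).
  s_3 = 0 + 0 + 1 + 1 + 1 + 1 + 1 + 0 = 5 ≡ 1 (mod 2).
  s_4 = 0 + 0 + 0 + 1 + 0 + 1 + 0 + 0 = 2 ≡ 0 (mod 2).
s = (0, 1, 1, 0)^T — this equals column 6 of H (binary 0110), so error is at position 6.
Correct: flip bit 6 of r = 000101100111010 to get c = 000100100111010.


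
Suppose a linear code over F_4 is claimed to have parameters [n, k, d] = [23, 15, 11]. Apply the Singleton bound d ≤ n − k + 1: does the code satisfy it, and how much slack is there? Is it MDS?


Singleton RHS = n − k + 1 = 9, slack = -2, bound violated (no such code; not MDS).

Singleton bound: d ≤ n − k + 1.
Here n = 23, k = 15, so n − k + 1 = 9.
Given d = 11, check d ≤ 9: NO.
Slack = (n − k + 1) − d = -2.
The slack is negative: d = 11 exceeds n − k + 1 = 9 by 2, so the Singleton bound is violated and no linear [23, 15, 11]_4 code can exist. In particular it is not MDS (MDS requires d = n − k + 1 exactly).
Description: the claimed parameters are [23, 15, 11]_4; such a code would be impossible (violates the Singleton bound).


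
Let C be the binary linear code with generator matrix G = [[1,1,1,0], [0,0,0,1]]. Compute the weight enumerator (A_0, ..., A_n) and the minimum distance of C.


Weight distribution: A_0 = 1, A_1 = 1, A_3 = 1, A_4 = 1. Minimum distance d = 1.

Enumerate all 2^2 = 4 messages m ∈ F_2^2.
For each, compute codeword c = mG in F_2^4, then tally its weight.
  m = 00 → c = 0000, weight = 0.
  m = 10 → c = 1110, weight = 3.
  m = 01 → c = 0001, weight = 1.
  m = 11 → c = 1111, weight = 4.
Tally weights:
  weight 0: 1 codewords.
  weight 1: 1 codewords.
  weight 3: 1 codewords.
  weight 4: 1 codewords.
Minimum distance d = smallest w > 0 with A_w > 0 = 1.
Sanity: Σ A_w = 4 = 2^2 = 4 ✓.


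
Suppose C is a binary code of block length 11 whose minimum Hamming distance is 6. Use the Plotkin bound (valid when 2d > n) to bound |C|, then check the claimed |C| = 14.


Plotkin bound M ≤ 12; given |C| = 14 > bound (violated).

Check applicability: 2d = 12, n = 11.
2d − n = 1 > 0, so Plotkin applies.
Compute d/(2d−n) = 6/1 ≈ 6.0000.
⌊d/(2d−n)⌋ = 6.
Plotkin bound: M ≤ 2·6 = 12.
Given |C| = 14, check: VIOLATED.
This |C| is above the Plotkin bound, so no binary code with n = 11, d = 6 and 14 codewords exists.


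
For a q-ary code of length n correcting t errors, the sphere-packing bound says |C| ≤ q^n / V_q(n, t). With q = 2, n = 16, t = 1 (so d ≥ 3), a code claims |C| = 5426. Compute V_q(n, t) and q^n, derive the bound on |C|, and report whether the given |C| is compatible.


V_q(n, t) = 17, q^n = 65536, Hamming bound = 3855, |C| = 5426 > bound (violated).

Step 1: Compute V_q(n, t) = Σ_{j=0}^1 C(n, j) (q−1)^j.
  j = 0: C(16,0)·(1)^0 = 1·1 = 1.
  j = 1: C(16,1)·(1)^1 = 16·1 = 16.
  V_q(n, t) = 1 + 16 = 17.
Step 2: q^n = 2^16 = 65536.
Step 3: Hamming bound ⌊q^n / V_q(n,t)⌋ = ⌊65536/17⌋ = 3855.
Step 4: Compare |C| = 5426 to 3855: violated.
The claimed |C| lies above the Hamming bound, so no 2-ary code of length 16 with d ≥ 3 can have 5426 codewords.


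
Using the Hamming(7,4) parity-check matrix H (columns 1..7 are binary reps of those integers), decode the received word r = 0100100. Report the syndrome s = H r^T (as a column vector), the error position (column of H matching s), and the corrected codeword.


s = (1, 1, 1)^T, error position = 7, corrected codeword c = 0100101

Compute s = H r^T mod 2 one row at a time:
  s_1 = 0 + 1 + 0 + 0 = 1 ≡ 1 (mod 2).
  s_2 = 1 + 0 + 0 + 0 = 1 ≡ 1 (mod 2).
  s_3 = 0 + 0 + 1 + 0 = 1 ≡ 1 (mod 2).
s = (1, 1, 1)^T — this equals column 7 of H (binary 111), so error is at position 7.
Correct: flip bit 7 of r = 0100100 to get c = 0100101.


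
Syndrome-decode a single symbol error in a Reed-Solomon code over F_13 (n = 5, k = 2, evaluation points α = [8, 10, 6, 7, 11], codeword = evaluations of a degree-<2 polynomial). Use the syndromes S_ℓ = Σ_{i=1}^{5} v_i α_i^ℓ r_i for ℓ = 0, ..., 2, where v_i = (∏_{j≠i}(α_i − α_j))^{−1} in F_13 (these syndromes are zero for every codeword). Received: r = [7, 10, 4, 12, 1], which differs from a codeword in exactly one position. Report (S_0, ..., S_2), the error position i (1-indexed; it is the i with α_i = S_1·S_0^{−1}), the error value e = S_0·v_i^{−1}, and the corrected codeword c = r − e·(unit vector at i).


S = (6, 1, 11), error at position 5, error magnitude e = 9, c = [7, 10, 4, 12, 5].

Step 1: column multipliers v_i = (∏_{j≠i}(α_i − α_j))^{−1} mod 13.
  i = 1 (α = 8): (8−10)(8−6)(8−7)(8−11) = (−2)·2·1·(−3) = 12 ≡ 12, so v_1 = 12^{−1} = 12 (mod 13).
  i = 2 (α = 10): (10−8)(10−6)(10−7)(10−11) = 2·4·3·(−1) = −24 ≡ 2, so v_2 = 2^{−1} = 7 (mod 13).
  i = 3 (α = 6): (6−8)(6−10)(6−7)(6−11) = (−2)·(−4)·(−1)·(−5) = 40 ≡ 1, so v_3 = 1^{−1} = 1 (mod 13).
  i = 4 (α = 7): (7−8)(7−10)(7−6)(7−11) = (−1)·(−3)·1·(−4) = −12 ≡ 1, so v_4 = 1^{−1} = 1 (mod 13).
  i = 5 (α = 11): (11−8)(11−10)(11−6)(11−7) = 3·1·5·4 = 60 ≡ 8, so v_5 = 8^{−1} = 5 (mod 13).
  v = [12, 7, 1, 1, 5].
Step 2: syndromes of r = [7, 10, 4, 12, 1] (all sums mod 13).
  S_0 = Σ v_i r_i = 12·7 + 7·10 + 1·4 + 1·12 + 5·1 = 175 ≡ 6.
  S_1 = Σ v_i α_i r_i = 12·8·7 + 7·10·10 + 1·6·4 + 1·7·12 + 5·11·1 = 1535 ≡ 1.
  α_i^2 mod 13 = [12, 9, 10, 10, 4].
  S_2 = Σ v_i α_i^2 r_i = 12·12·7 + 7·9·10 + 1·10·4 + 1·10·12 + 5·4·1 = 1818 ≡ 11.
  S = (6, 1, 11) ≠ 0, so r is not a codeword (an error is present).
Step 3: locate the error. For a single error e at position i, S_ℓ = v_i·e·α_i^ℓ, so α_err = S_1/S_0.
  S_0^{−1} = 6^{−1} = 11 (mod 13), so α_err = 1·11 = 11 ≡ 11 = α_5. Error position i = 5.
  Consistency check: S_2/S_1 = 11·1 = 11 ≡ 11 = α_err ✓ (single-error assumption holds).
Step 4: error magnitude e = S_0/v_5 = S_0·∏_{j≠5}(α_5 − α_j) = 6·8 = 48 ≡ 9 (mod 13).
Step 5: correct position 5: c_5 = r_5 − e = 1 − 9 ≡ 5 (mod 13). Hence c = [7, 10, 4, 12, 5].
  Check: interpolating c through the α_i gives m(x) = 8 + 8·x (degree < 2) with m(α_i) = c_i for every i, so c is indeed a codeword.


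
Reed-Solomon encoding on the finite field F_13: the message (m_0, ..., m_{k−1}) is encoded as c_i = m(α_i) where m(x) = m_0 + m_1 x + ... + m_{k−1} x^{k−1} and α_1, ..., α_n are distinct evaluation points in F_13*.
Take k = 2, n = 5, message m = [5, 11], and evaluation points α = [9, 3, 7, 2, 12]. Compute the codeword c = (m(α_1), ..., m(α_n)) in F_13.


c = [0, 12, 4, 1, 7]

Message polynomial: m(x) = 5 + 11·x (mod 13).
For each evaluation point α_i, compute m(α_i) mod 13:
  α_1 = 9: Horner steps 11 → 0, so m(9) = 0.
  α_2 = 3: Horner steps 11 → 12, so m(3) = 12.
  α_3 = 7: Horner steps 11 → 4, so m(7) = 4.
  α_4 = 2: Horner steps 11 → 1, so m(2) = 1.
  α_5 = 12: Horner steps 11 → 7, so m(12) = 7.
Codeword c = [0, 12, 4, 1, 7] ∈ F_13^5.


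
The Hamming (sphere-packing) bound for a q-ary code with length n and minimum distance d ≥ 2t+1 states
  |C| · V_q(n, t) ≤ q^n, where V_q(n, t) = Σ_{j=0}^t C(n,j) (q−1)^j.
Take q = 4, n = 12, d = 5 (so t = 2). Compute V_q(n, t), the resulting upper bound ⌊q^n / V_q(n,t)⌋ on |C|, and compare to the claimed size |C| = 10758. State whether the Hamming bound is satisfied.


V_q(n, t) = 631, q^n = 16777216, Hamming bound = 26588, |C| = 10758 ≤ bound (satisfied).

Step 1: Compute V_q(n, t) = Σ_{j=0}^2 C(n, j) (q−1)^j.
  j = 0: C(12,0)·(3)^0 = 1·1 = 1.
  j = 1: C(12,1)·(3)^1 = 12·3 = 36.
  j = 2: C(12,2)·(3)^2 = 66·9 = 594.
  V_q(n, t) = 1 + 36 + 594 = 631.
Step 2: q^n = 4^12 = 16777216.
Step 3: Hamming bound ⌊q^n / V_q(n,t)⌋ = ⌊16777216/631⌋ = 26588.
Step 4: Compare |C| = 10758 to 26588: satisfied.
The claimed |C| lies below the Hamming bound.


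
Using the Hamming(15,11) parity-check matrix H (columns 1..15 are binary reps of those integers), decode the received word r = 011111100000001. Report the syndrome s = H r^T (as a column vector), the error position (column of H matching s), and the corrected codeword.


s = (1, 1, 1, 0)^T, error position = 14, corrected codeword c = 011111100000011

Compute s = H r^T mod 2 one row at a time:
  s_1 = 0 + 0 + 0 + 0 + 0 + 0 + 0 + 1 = 1 ≡ 1 (mod 2).
  s_2 = 1 + 1 + 1 + 1 + 0 + 0 + 0 + 1 = 5 ≡ 1 (mod 2).
  s_3 = 1 + 1 + 1 + 1 + 0 + 0 + 0 + 1 = 5 ≡ 1 (mod 2).
  s_4 = 0 + 1 + 1 + 1 + 0 + 0 + 0 + 1 = 4 ≡ 0 (mod 2).
s = (1, 1, 1, 0)^T — this equals column 14 of H (binary 1110), so error is at position 14.
Correct: flip bit 14 of r = 011111100000001 to get c = 011111100000011.


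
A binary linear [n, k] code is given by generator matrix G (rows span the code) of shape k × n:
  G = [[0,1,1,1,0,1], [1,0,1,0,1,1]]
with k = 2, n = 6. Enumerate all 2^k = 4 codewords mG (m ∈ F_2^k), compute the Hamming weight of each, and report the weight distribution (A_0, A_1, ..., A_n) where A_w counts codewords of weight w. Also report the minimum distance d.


Weight distribution: A_0 = 1, A_4 = 3. Minimum distance d = 4.

Enumerate all 2^2 = 4 messages m ∈ F_2^2.
For each, compute codeword c = mG in F_2^6, then tally its weight.
  m = 00 → c = 000000, weight = 0.
  m = 10 → c = 011101, weight = 4.
  m = 01 → c = 101011, weight = 4.
  m = 11 → c = 110110, weight = 4.
Tally weights:
  weight 0: 1 codewords.
  weight 4: 3 codewords.
Minimum distance d = smallest w > 0 with A_w > 0 = 4.
Sanity: Σ A_w = 4 = 2^2 = 4 ✓.


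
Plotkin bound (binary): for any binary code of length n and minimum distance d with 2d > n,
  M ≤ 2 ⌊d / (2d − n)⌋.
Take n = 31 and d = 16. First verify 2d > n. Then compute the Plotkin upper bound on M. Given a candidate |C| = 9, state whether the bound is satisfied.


Plotkin bound M ≤ 32; given |C| = 9 ≤ bound (satisfied).

Check applicability: 2d = 32, n = 31.
2d − n = 1 > 0, so Plotkin applies.
Compute d/(2d−n) = 16/1 ≈ 16.0000.
⌊d/(2d−n)⌋ = 16.
Plotkin bound: M ≤ 2·16 = 32.
Given |C| = 9, check: satisfied.
This |C| is below the Plotkin bound.


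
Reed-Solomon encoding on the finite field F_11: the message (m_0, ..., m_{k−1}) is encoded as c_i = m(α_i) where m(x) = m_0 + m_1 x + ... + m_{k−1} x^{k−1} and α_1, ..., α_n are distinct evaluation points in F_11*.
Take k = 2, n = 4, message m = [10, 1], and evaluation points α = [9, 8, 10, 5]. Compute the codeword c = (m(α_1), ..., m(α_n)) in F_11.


c = [8, 7, 9, 4]

Message polynomial: m(x) = 10 + 1·x (mod 11).
For each evaluation point α_i, compute m(α_i) mod 11:
  α_1 = 9: Horner steps 1 → 8, so m(9) = 8.
  α_2 = 8: Horner steps 1 → 7, so m(8) = 7.
  α_3 = 10: Horner steps 1 → 9, so m(10) = 9.
  α_4 = 5: Horner steps 1 → 4, so m(5) = 4.
Codeword c = [8, 7, 9, 4] ∈ F_11^4.


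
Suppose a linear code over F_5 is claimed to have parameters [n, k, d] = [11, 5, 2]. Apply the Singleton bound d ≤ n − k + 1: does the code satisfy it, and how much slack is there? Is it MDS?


Singleton RHS = n − k + 1 = 7, slack = 5, bound satisfied, not MDS.

Singleton bound: d ≤ n − k + 1.
Here n = 11, k = 5, so n − k + 1 = 7.
Given d = 2, check d ≤ 7: YES.
Slack = (n − k + 1) − d = 5.
The code is NOT MDS (slack = 5 > 0).
Description: the claimed parameters are [11, 5, 2]_5; such a code would be non-MDS.


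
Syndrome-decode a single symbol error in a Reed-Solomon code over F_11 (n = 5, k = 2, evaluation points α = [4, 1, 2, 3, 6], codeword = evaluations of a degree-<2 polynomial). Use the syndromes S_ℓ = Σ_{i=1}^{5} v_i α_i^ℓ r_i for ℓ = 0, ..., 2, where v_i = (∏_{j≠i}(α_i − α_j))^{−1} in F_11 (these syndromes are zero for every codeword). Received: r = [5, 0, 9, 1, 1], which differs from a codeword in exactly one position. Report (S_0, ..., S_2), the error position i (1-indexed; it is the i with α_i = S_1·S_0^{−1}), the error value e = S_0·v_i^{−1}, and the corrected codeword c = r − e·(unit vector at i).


S = (10, 8, 2), error at position 4, error magnitude e = 5, c = [5, 0, 9, 7, 1].

Step 1: column multipliers v_i = (∏_{j≠i}(α_i − α_j))^{−1} mod 11.
  i = 1 (α = 4): (4−1)(4−2)(4−3)(4−6) = 3·2·1·(−2) = −12 ≡ 10, so v_1 = 10^{−1} = 10 (mod 11).
  i = 2 (α = 1): (1−4)(1−2)(1−3)(1−6) = (−3)·(−1)·(−2)·(−5) = 30 ≡ 8, so v_2 = 8^{−1} = 7 (mod 11).
  i = 3 (α = 2): (2−4)(2−1)(2−3)(2−6) = (−2)·1·(−1)·(−4) = −8 ≡ 3, so v_3 = 3^{−1} = 4 (mod 11).
  i = 4 (α = 3): (3−4)(3−1)(3−2)(3−6) = (−1)·2·1·(−3) = 6 ≡ 6, so v_4 = 6^{−1} = 2 (mod 11).
  i = 5 (α = 6): (6−4)(6−1)(6−2)(6−3) = 2·5·4·3 = 120 ≡ 10, so v_5 = 10^{−1} = 10 (mod 11).
  v = [10, 7, 4, 2, 10].
Step 2: syndromes of r = [5, 0, 9, 1, 1] (all sums mod 11).
  S_0 = Σ v_i r_i = 10·5 + 7·0 + 4·9 + 2·1 + 10·1 = 98 ≡ 10.
  S_1 = Σ v_i α_i r_i = 10·4·5 + 7·1·0 + 4·2·9 + 2·3·1 + 10·6·1 = 338 ≡ 8.
  α_i^2 mod 11 = [5, 1, 4, 9, 3].
  S_2 = Σ v_i α_i^2 r_i = 10·5·5 + 7·1·0 + 4·4·9 + 2·9·1 + 10·3·1 = 442 ≡ 2.
  S = (10, 8, 2) ≠ 0, so r is not a codeword (an error is present).
Step 3: locate the error. For a single error e at position i, S_ℓ = v_i·e·α_i^ℓ, so α_err = S_1/S_0.
  S_0^{−1} = 10^{−1} = 10 (mod 11), so α_err = 8·10 = 80 ≡ 3 = α_4. Error position i = 4.
  Consistency check: S_2/S_1 = 2·7 = 14 ≡ 3 = α_err ✓ (single-error assumption holds).
Step 4: error magnitude e = S_0/v_4 = S_0·∏_{j≠4}(α_4 − α_j) = 10·6 = 60 ≡ 5 (mod 11).
Step 5: correct position 4: c_4 = r_4 − e = 1 − 5 ≡ 7 (mod 11). Hence c = [5, 0, 9, 7, 1].
  Check: interpolating c through the α_i gives m(x) = 2 + 9·x (degree < 2) with m(α_i) = c_i for every i, so c is indeed a codeword.


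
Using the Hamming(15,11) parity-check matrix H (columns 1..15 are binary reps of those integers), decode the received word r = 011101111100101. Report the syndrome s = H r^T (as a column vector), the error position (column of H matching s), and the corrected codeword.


s = (1, 1, 0, 1)^T, error position = 13, corrected codeword c = 011101111100001

Compute s = H r^T mod 2 one row at a time:
  s_1 = 1 + 1 + 1 + 0 + 0 + 1 + 0 + 1 = 5 ≡ 1 (mod 2).
  s_2 = 1 + 0 + 1 + 1 + 0 + 1 + 0 + 1 = 5 ≡ 1 (mod 2).
  s_3 = 1 + 1 + 1 + 1 + 1 + 0 + 0 + 1 = 6 ≡ 0 (mod 2).
  s_4 = 0 + 1 + 0 + 1 + 1 + 0 + 1 + 1 = 5 ≡ 1 (mod 2).
s = (1, 1, 0, 1)^T — this equals column 13 of H (binary 1101), so error is at position 13.
Correct: flip bit 13 of r = 011101111100101 to get c = 011101111100001.


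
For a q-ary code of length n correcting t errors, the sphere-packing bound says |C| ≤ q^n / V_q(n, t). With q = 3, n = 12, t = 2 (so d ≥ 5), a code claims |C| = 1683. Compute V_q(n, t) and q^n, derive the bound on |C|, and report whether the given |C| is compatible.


V_q(n, t) = 289, q^n = 531441, Hamming bound = 1838, |C| = 1683 ≤ bound (satisfied).

Step 1: Compute V_q(n, t) = Σ_{j=0}^2 C(n, j) (q−1)^j.
  j = 0: C(12,0)·(2)^0 = 1·1 = 1.
  j = 1: C(12,1)·(2)^1 = 12·2 = 24.
  j = 2: C(12,2)·(2)^2 = 66·4 = 264.
  V_q(n, t) = 1 + 24 + 264 = 289.
Step 2: q^n = 3^12 = 531441.
Step 3: Hamming bound ⌊q^n / V_q(n,t)⌋ = ⌊531441/289⌋ = 1838.
Step 4: Compare |C| = 1683 to 1838: satisfied.
The claimed |C| lies below the Hamming bound.


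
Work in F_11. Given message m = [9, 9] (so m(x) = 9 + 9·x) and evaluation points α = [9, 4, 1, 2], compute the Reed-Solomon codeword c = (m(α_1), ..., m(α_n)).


c = [2, 1, 7, 5]

Message polynomial: m(x) = 9 + 9·x (mod 11).
For each evaluation point α_i, compute m(α_i) mod 11:
  α_1 = 9: Horner steps 9 → 2, so m(9) = 2.
  α_2 = 4: Horner steps 9 → 1, so m(4) = 1.
  α_3 = 1: Horner steps 9 → 7, so m(1) = 7.
  α_4 = 2: Horner steps 9 → 5, so m(2) = 5.
Codeword c = [2, 1, 7, 5] ∈ F_11^4.


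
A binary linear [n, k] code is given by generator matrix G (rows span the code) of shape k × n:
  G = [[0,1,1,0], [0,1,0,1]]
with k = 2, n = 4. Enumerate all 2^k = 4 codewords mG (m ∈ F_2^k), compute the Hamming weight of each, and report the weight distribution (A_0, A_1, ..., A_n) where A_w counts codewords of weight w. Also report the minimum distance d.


Weight distribution: A_0 = 1, A_2 = 3. Minimum distance d = 2.

Enumerate all 2^2 = 4 messages m ∈ F_2^2.
For each, compute codeword c = mG in F_2^4, then tally its weight.
  m = 00 → c = 0000, weight = 0.
  m = 10 → c = 0110, weight = 2.
  m = 01 → c = 0101, weight = 2.
  m = 11 → c = 0011, weight = 2.
Tally weights:
  weight 0: 1 codewords.
  weight 2: 3 codewords.
Minimum distance d = smallest w > 0 with A_w > 0 = 2.
Sanity: Σ A_w = 4 = 2^2 = 4 ✓.


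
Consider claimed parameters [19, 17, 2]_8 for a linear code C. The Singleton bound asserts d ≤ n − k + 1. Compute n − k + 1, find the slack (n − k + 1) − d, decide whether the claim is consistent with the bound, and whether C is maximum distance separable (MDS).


Singleton RHS = n − k + 1 = 3, slack = 1, bound satisfied, not MDS.

Singleton bound: d ≤ n − k + 1.
Here n = 19, k = 17, so n − k + 1 = 3.
Given d = 2, check d ≤ 3: YES.
Slack = (n − k + 1) − d = 1.
The code is NOT MDS (slack = 1 > 0).
Description: the claimed parameters are [19, 17, 2]_8; such a code would be non-MDS.


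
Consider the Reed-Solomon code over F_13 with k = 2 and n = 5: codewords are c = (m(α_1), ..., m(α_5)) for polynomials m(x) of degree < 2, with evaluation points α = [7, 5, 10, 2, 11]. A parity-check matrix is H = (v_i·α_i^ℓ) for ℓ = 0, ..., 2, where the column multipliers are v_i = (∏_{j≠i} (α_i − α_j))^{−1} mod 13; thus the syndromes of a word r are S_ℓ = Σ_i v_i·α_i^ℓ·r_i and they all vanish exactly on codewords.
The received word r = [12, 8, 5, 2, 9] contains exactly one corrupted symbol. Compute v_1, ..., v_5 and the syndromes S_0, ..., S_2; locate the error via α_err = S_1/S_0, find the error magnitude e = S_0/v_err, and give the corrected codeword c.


S = (10, 6, 1), error at position 5, error magnitude e = 2, c = [12, 8, 5, 2, 7].

Step 1: column multipliers v_i = (∏_{j≠i}(α_i − α_j))^{−1} mod 13.
  i = 1 (α = 7): (7−5)(7−10)(7−2)(7−11) = 2·(−3)·5·(−4) = 120 ≡ 3, so v_1 = 3^{−1} = 9 (mod 13).
  i = 2 (α = 5): (5−7)(5−10)(5−2)(5−11) = (−2)·(−5)·3·(−6) = −180 ≡ 2, so v_2 = 2^{−1} = 7 (mod 13).
  i = 3 (α = 10): (10−7)(10−5)(10−2)(10−11) = 3·5·8·(−1) = −120 ≡ 10, so v_3 = 10^{−1} = 4 (mod 13).
  i = 4 (α = 2): (2−7)(2−5)(2−10)(2−11) = (−5)·(−3)·(−8)·(−9) = 1080 ≡ 1, so v_4 = 1^{−1} = 1 (mod 13).
  i = 5 (α = 11): (11−7)(11−5)(11−10)(11−2) = 4·6·1·9 = 216 ≡ 8, so v_5 = 8^{−1} = 5 (mod 13).
  v = [9, 7, 4, 1, 5].
Step 2: syndromes of r = [12, 8, 5, 2, 9] (all sums mod 13).
  S_0 = Σ v_i r_i = 9·12 + 7·8 + 4·5 + 1·2 + 5·9 = 231 ≡ 10.
  S_1 = Σ v_i α_i r_i = 9·7·12 + 7·5·8 + 4·10·5 + 1·2·2 + 5·11·9 = 1735 ≡ 6.
  α_i^2 mod 13 = [10, 12, 9, 4, 4].
  S_2 = Σ v_i α_i^2 r_i = 9·10·12 + 7·12·8 + 4·9·5 + 1·4·2 + 5·4·9 = 2120 ≡ 1.
  S = (10, 6, 1) ≠ 0, so r is not a codeword (an error is present).
Step 3: locate the error. For a single error e at position i, S_ℓ = v_i·e·α_i^ℓ, so α_err = S_1/S_0.
  S_0^{−1} = 10^{−1} = 4 (mod 13), so α_err = 6·4 = 24 ≡ 11 = α_5. Error position i = 5.
  Consistency check: S_2/S_1 = 1·11 = 11 ≡ 11 = α_err ✓ (single-error assumption holds).
Step 4: error magnitude e = S_0/v_5 = S_0·∏_{j≠5}(α_5 − α_j) = 10·8 = 80 ≡ 2 (mod 13).
Step 5: correct position 5: c_5 = r_5 − e = 9 − 2 ≡ 7 (mod 13). Hence c = [12, 8, 5, 2, 7].
  Check: interpolating c through the α_i gives m(x) = 11 + 2·x (degree < 2) with m(α_i) = c_i for every i, so c is indeed a codeword.


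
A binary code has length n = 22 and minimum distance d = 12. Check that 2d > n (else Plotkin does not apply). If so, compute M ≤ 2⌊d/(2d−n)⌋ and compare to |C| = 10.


Plotkin bound M ≤ 12; given |C| = 10 ≤ bound (satisfied).

Check applicability: 2d = 24, n = 22.
2d − n = 2 > 0, so Plotkin applies.
Compute d/(2d−n) = 12/2 ≈ 6.0000.
⌊d/(2d−n)⌋ = 6.
Plotkin bound: M ≤ 2·6 = 12.
Given |C| = 10, check: satisfied.
This |C| is below the Plotkin bound.


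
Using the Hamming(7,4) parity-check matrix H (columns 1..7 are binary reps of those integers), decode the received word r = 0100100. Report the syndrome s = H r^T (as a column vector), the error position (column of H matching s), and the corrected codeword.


s = (1, 1, 1)^T, error position = 7, corrected codeword c = 0100101

Compute s = H r^T mod 2 one row at a time:
  s_1 = 0 + 1 + 0 + 0 = 1 ≡ 1 (mod 2).
  s_2 = 1 + 0 + 0 + 0 = 1 ≡ 1 (mod 2).
  s_3 = 0 + 0 + 1 + 0 = 1 ≡ 1 (mod 2).
s = (1, 1, 1)^T — this equals column 7 of H (binary 111), so error is at position 7.
Correct: flip bit 7 of r = 0100100 to get c = 0100101.


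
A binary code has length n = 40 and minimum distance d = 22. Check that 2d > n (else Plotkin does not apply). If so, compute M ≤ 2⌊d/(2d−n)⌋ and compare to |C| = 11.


Plotkin bound M ≤ 10; given |C| = 11 > bound (violated).

Check applicability: 2d = 44, n = 40.
2d − n = 4 > 0, so Plotkin applies.
Compute d/(2d−n) = 22/4 ≈ 5.5000.
⌊d/(2d−n)⌋ = 5.
Plotkin bound: M ≤ 2·5 = 10.
Given |C| = 11, check: VIOLATED.
This |C| is above the Plotkin bound, so no binary code with n = 40, d = 22 and 11 codewords exists.


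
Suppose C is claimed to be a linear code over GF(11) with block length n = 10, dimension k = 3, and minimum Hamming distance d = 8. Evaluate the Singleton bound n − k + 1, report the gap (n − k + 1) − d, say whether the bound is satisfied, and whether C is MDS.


Singleton RHS = n − k + 1 = 8, slack = 0, bound satisfied, MDS.

Singleton bound: d ≤ n − k + 1.
Here n = 10, k = 3, so n − k + 1 = 8.
Given d = 8, check d ≤ 8: YES.
Slack = (n − k + 1) − d = 0.
The code is MDS (slack = 0).
Description: the claimed parameters are [10, 3, 8]_11; such a code would be MDS (meets Singleton bound).


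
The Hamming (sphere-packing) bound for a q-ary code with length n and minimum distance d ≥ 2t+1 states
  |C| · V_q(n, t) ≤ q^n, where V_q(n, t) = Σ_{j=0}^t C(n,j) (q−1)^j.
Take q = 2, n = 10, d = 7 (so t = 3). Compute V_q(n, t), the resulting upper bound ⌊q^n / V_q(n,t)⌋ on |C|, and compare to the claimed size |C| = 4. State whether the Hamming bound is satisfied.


V_q(n, t) = 176, q^n = 1024, Hamming bound = 5, |C| = 4 ≤ bound (satisfied).

Step 1: Compute V_q(n, t) = Σ_{j=0}^3 C(n, j) (q−1)^j.
  j = 0: C(10,0)·(1)^0 = 1·1 = 1.
  j = 1: C(10,1)·(1)^1 = 10·1 = 10.
  j = 2: C(10,2)·(1)^2 = 45·1 = 45.
  j = 3: C(10,3)·(1)^3 = 120·1 = 120.
  V_q(n, t) = 1 + 10 + 45 + 120 = 176.
Step 2: q^n = 2^10 = 1024.
Step 3: Hamming bound ⌊q^n / V_q(n,t)⌋ = ⌊1024/176⌋ = 5.
Step 4: Compare |C| = 4 to 5: satisfied.
The claimed |C| lies below the Hamming bound.


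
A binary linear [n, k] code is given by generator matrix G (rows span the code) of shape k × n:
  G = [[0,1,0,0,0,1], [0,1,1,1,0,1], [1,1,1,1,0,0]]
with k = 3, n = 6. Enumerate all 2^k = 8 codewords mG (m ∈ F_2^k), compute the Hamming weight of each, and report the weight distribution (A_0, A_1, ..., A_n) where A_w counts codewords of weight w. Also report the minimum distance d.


Weight distribution: A_0 = 1, A_2 = 4, A_4 = 3. Minimum distance d = 2.

Enumerate all 2^3 = 8 messages m ∈ F_2^3.
For each, compute codeword c = mG in F_2^6, then tally its weight.
  m = 000 → c = 000000, weight = 0.
  m = 100 → c = 010001, weight = 2.
  m = 010 → c = 011101, weight = 4.
  m = 110 → c = 001100, weight = 2.
  m = 001 → c = 111100, weight = 4.
  m = 101 → c = 101101, weight = 4.
  m = 011 → c = 100001, weight = 2.
  m = 111 → c = 110000, weight = 2.
Tally weights:
  weight 0: 1 codewords.
  weight 2: 4 codewords.
  weight 4: 3 codewords.
Minimum distance d = smallest w > 0 with A_w > 0 = 2.
Sanity: Σ A_w = 8 = 2^3 = 8 ✓.


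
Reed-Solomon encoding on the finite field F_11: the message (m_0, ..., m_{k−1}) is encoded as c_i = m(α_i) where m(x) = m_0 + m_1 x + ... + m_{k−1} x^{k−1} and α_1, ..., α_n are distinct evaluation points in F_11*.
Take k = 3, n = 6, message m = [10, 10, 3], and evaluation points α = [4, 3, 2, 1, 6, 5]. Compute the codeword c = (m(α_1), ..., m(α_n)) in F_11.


c = [10, 1, 9, 1, 2, 3]

Message polynomial: m(x) = 10 + 10·x + 3·x^2 (mod 11).
For each evaluation point α_i, compute m(α_i) mod 11:
  α_1 = 4: Horner steps 3 → 0 → 10, so m(4) = 10.
  α_2 = 3: Horner steps 3 → 8 → 1, so m(3) = 1.
  α_3 = 2: Horner steps 3 → 5 → 9, so m(2) = 9.
  α_4 = 1: Horner steps 3 → 2 → 1, so m(1) = 1.
  α_5 = 6: Horner steps 3 → 6 → 2, so m(6) = 2.
  α_6 = 5: Horner steps 3 → 3 → 3, so m(5) = 3.
Codeword c = [10, 1, 9, 1, 2, 3] ∈ F_11^6.


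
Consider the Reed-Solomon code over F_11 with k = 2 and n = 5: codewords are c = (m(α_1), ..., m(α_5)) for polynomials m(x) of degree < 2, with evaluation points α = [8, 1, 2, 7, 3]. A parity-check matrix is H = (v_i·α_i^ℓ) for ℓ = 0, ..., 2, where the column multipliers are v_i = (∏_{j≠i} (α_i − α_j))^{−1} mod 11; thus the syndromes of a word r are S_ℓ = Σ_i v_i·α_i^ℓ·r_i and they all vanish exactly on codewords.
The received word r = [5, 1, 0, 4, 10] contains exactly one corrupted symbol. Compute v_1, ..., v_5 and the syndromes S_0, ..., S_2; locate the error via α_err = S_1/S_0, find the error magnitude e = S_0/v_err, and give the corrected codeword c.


S = (9, 8, 1), error at position 4, error magnitude e = 9, c = [5, 1, 0, 6, 10].

Step 1: column multipliers v_i = (∏_{j≠i}(α_i − α_j))^{−1} mod 11.
  i = 1 (α = 8): (8−1)(8−2)(8−7)(8−3) = 7·6·1·5 = 210 ≡ 1, so v_1 = 1^{−1} = 1 (mod 11).
  i = 2 (α = 1): (1−8)(1−2)(1−7)(1−3) = (−7)·(−1)·(−6)·(−2) = 84 ≡ 7, so v_2 = 7^{−1} = 8 (mod 11).
  i = 3 (α = 2): (2−8)(2−1)(2−7)(2−3) = (−6)·1·(−5)·(−1) = −30 ≡ 3, so v_3 = 3^{−1} = 4 (mod 11).
  i = 4 (α = 7): (7−8)(7−1)(7−2)(7−3) = (−1)·6·5·4 = −120 ≡ 1, so v_4 = 1^{−1} = 1 (mod 11).
  i = 5 (α = 3): (3−8)(3−1)(3−2)(3−7) = (−5)·2·1·(−4) = 40 ≡ 7, so v_5 = 7^{−1} = 8 (mod 11).
  v = [1, 8, 4, 1, 8].
Step 2: syndromes of r = [5, 1, 0, 4, 10] (all sums mod 11).
  S_0 = Σ v_i r_i = 1·5 + 8·1 + 4·0 + 1·4 + 8·10 = 97 ≡ 9.
  S_1 = Σ v_i α_i r_i = 1·8·5 + 8·1·1 + 4·2·0 + 1·7·4 + 8·3·10 = 316 ≡ 8.
  α_i^2 mod 11 = [9, 1, 4, 5, 9].
  S_2 = Σ v_i α_i^2 r_i = 1·9·5 + 8·1·1 + 4·4·0 + 1·5·4 + 8·9·10 = 793 ≡ 1.
  S = (9, 8, 1) ≠ 0, so r is not a codeword (an error is present).
Step 3: locate the error. For a single error e at position i, S_ℓ = v_i·e·α_i^ℓ, so α_err = S_1/S_0.
  S_0^{−1} = 9^{−1} = 5 (mod 11), so α_err = 8·5 = 40 ≡ 7 = α_4. Error position i = 4.
  Consistency check: S_2/S_1 = 1·7 = 7 ≡ 7 = α_err ✓ (single-error assumption holds).
Step 4: error magnitude e = S_0/v_4 = S_0·∏_{j≠4}(α_4 − α_j) = 9·1 = 9 ≡ 9 (mod 11).
Step 5: correct position 4: c_4 = r_4 − e = 4 − 9 ≡ 6 (mod 11). Hence c = [5, 1, 0, 6, 10].
  Check: interpolating c through the α_i gives m(x) = 2 + 10·x (degree < 2) with m(α_i) = c_i for every i, so c is indeed a codeword.


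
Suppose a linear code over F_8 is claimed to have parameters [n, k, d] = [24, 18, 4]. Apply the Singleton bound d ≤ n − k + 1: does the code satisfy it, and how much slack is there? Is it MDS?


Singleton RHS = n − k + 1 = 7, slack = 3, bound satisfied, not MDS.

Singleton bound: d ≤ n − k + 1.
Here n = 24, k = 18, so n − k + 1 = 7.
Given d = 4, check d ≤ 7: YES.
Slack = (n − k + 1) − d = 3.
The code is NOT MDS (slack = 3 > 0).
Description: the claimed parameters are [24, 18, 4]_8; such a code would be non-MDS.


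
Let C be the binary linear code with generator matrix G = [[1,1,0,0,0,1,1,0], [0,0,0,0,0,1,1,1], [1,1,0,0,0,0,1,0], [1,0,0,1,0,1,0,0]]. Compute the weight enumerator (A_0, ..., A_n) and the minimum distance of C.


Weight distribution: A_0 = 1, A_1 = 1, A_2 = 2, A_3 = 6, A_4 = 5, A_5 = 1. Minimum distance d = 1.

Enumerate all 2^4 = 16 messages m ∈ F_2^4.
For each, compute codeword c = mG in F_2^8, then tally its weight.
  m = 0000 → c = 00000000, weight = 0.
  m = 1000 → c = 11000110, weight = 4.
  m = 0100 → c = 00000111, weight = 3.
  m = 1100 → c = 11000001, weight = 3.
  m = 0010 → c = 11000010, weight = 3.
  m = 1010 → c = 00000100, weight = 1.
  m = 0110 → c = 11000101, weight = 4.
  m = 1110 → c = 00000011, weight = 2.
  m = 0001 → c = 10010100, weight = 3.
  m = 1001 → c = 01010010, weight = 3.
  m = 0101 → c = 10010011, weight = 4.
  m = 1101 → c = 01010101, weight = 4.
  m = 0011 → c = 01010110, weight = 4.
  m = 1011 → c = 10010000, weight = 2.
  m = 0111 → c = 01010001, weight = 3.
  m = 1111 → c = 10010111, weight = 5.
Tally weights:
  weight 0: 1 codewords.
  weight 1: 1 codewords.
  weight 2: 2 codewords.
  weight 3: 6 codewords.
  weight 4: 5 codewords.
  weight 5: 1 codewords.
Minimum distance d = smallest w > 0 with A_w > 0 = 1.
Sanity: Σ A_w = 16 = 2^4 = 16 ✓.


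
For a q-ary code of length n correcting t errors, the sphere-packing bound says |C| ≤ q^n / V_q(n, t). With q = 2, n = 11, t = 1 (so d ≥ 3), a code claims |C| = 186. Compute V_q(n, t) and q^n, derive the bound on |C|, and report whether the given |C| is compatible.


V_q(n, t) = 12, q^n = 2048, Hamming bound = 170, |C| = 186 > bound (violated).

Step 1: Compute V_q(n, t) = Σ_{j=0}^1 C(n, j) (q−1)^j.
  j = 0: C(11,0)·(1)^0 = 1·1 = 1.
  j = 1: C(11,1)·(1)^1 = 11·1 = 11.
  V_q(n, t) = 1 + 11 = 12.
Step 2: q^n = 2^11 = 2048.
Step 3: Hamming bound ⌊q^n / V_q(n,t)⌋ = ⌊2048/12⌋ = 170.
Step 4: Compare |C| = 186 to 170: violated.
The claimed |C| lies above the Hamming bound, so no 2-ary code of length 11 with d ≥ 3 can have 186 codewords.


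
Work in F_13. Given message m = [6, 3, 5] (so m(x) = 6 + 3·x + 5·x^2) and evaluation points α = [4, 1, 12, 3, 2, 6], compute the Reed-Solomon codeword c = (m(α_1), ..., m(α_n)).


c = [7, 1, 8, 8, 6, 9]

Message polynomial: m(x) = 6 + 3·x + 5·x^2 (mod 13).
For each evaluation point α_i, compute m(α_i) mod 13:
  α_1 = 4: Horner steps 5 → 10 → 7, so m(4) = 7.
  α_2 = 1: Horner steps 5 → 8 → 1, so m(1) = 1.
  α_3 = 12: Horner steps 5 → 11 → 8, so m(12) = 8.
  α_4 = 3: Horner steps 5 → 5 → 8, so m(3) = 8.
  α_5 = 2: Horner steps 5 → 0 → 6, so m(2) = 6.
  α_6 = 6: Horner steps 5 → 7 → 9, so m(6) = 9.
Codeword c = [7, 1, 8, 8, 6, 9] ∈ F_13^6.


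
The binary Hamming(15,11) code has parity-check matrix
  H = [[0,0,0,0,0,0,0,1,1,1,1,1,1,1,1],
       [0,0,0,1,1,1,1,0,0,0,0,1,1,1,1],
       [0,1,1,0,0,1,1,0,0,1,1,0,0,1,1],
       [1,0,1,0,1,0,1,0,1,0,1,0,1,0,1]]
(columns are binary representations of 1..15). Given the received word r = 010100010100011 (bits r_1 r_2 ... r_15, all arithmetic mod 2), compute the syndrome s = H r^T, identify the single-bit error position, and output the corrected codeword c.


s = (0, 1, 0, 1)^T, error position = 5, corrected codeword c = 010110010100011

Compute s = H r^T mod 2 one row at a time:
  s_1 = 1 + 0 + 1 + 0 + 0 + 0 + 1 + 1 = 4 ≡ 0 (mod 2).
  s_2 = 1 + 0 + 0 + 0 + 0 + 0 + 1 + 1 = 3 ≡ 1 (mod 2).
  s_3 = 1 + 0 + 0 + 0 + 1 + 0 + 1 + 1 = 4 ≡ 0 (mod 2).
  s_4 = 0 + 0 + 0 + 0 + 0 + 0 + 0 + 1 = 1 ≡ 1 (mod 2).
s = (0, 1, 0, 1)^T — this equals column 5 of H (binary 0101), so error is at position 5.
Correct: flip bit 5 of r = 010100010100011 to get c = 010110010100011.


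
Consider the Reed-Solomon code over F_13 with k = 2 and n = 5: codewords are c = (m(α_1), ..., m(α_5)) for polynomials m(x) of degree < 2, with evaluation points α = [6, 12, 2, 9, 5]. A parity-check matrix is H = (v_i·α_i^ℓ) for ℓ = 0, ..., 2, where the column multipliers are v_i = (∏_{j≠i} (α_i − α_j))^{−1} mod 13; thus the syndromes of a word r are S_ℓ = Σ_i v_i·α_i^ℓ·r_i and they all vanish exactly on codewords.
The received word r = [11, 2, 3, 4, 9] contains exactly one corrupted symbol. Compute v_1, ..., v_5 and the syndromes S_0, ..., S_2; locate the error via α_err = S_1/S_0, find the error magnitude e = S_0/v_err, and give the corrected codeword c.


S = (8, 5, 8), error at position 2, error magnitude e = 5, c = [11, 10, 3, 4, 9].

Step 1: column multipliers v_i = (∏_{j≠i}(α_i − α_j))^{−1} mod 13.
  i = 1 (α = 6): (6−12)(6−2)(6−9)(6−5) = (−6)·4·(−3)·1 = 72 ≡ 7, so v_1 = 7^{−1} = 2 (mod 13).
  i = 2 (α = 12): (12−6)(12−2)(12−9)(12−5) = 6·10·3·7 = 1260 ≡ 12, so v_2 = 12^{−1} = 12 (mod 13).
  i = 3 (α = 2): (2−6)(2−12)(2−9)(2−5) = (−4)·(−10)·(−7)·(−3) = 840 ≡ 8, so v_3 = 8^{−1} = 5 (mod 13).
  i = 4 (α = 9): (9−6)(9−12)(9−2)(9−5) = 3·(−3)·7·4 = −252 ≡ 8, so v_4 = 8^{−1} = 5 (mod 13).
  i = 5 (α = 5): (5−6)(5−12)(5−2)(5−9) = (−1)·(−7)·3·(−4) = −84 ≡ 7, so v_5 = 7^{−1} = 2 (mod 13).
  v = [2, 12, 5, 5, 2].
Step 2: syndromes of r = [11, 2, 3, 4, 9] (all sums mod 13).
  S_0 = Σ v_i r_i = 2·11 + 12·2 + 5·3 + 5·4 + 2·9 = 99 ≡ 8.
  S_1 = Σ v_i α_i r_i = 2·6·11 + 12·12·2 + 5·2·3 + 5·9·4 + 2·5·9 = 720 ≡ 5.
  α_i^2 mod 13 = [10, 1, 4, 3, 12].
  S_2 = Σ v_i α_i^2 r_i = 2·10·11 + 12·1·2 + 5·4·3 + 5·3·4 + 2·12·9 = 580 ≡ 8.
  S = (8, 5, 8) ≠ 0, so r is not a codeword (an error is present).
Step 3: locate the error. For a single error e at position i, S_ℓ = v_i·e·α_i^ℓ, so α_err = S_1/S_0.
  S_0^{−1} = 8^{−1} = 5 (mod 13), so α_err = 5·5 = 25 ≡ 12 = α_2. Error position i = 2.
  Consistency check: S_2/S_1 = 8·8 = 64 ≡ 12 = α_err ✓ (single-error assumption holds).
Step 4: error magnitude e = S_0/v_2 = S_0·∏_{j≠2}(α_2 − α_j) = 8·12 = 96 ≡ 5 (mod 13).
Step 5: correct position 2: c_2 = r_2 − e = 2 − 5 ≡ 10 (mod 13). Hence c = [11, 10, 3, 4, 9].
  Check: interpolating c through the α_i gives m(x) = 12 + 2·x (degree < 2) with m(α_i) = c_i for every i, so c is indeed a codeword.
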